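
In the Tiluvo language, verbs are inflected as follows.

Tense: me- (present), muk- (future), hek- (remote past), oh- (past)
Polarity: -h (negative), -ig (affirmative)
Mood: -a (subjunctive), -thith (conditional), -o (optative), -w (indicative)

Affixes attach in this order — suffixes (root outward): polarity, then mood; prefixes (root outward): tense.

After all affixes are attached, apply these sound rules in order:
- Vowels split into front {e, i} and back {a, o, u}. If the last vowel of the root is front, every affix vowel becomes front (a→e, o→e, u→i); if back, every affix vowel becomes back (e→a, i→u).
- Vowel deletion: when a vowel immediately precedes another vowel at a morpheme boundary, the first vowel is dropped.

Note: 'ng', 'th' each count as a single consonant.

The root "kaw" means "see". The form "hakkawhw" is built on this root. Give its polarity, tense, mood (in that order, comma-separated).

Segment: hek-kaw-h-w.
polarity: -h → negative.
tense: hek- → remote past.
mood: -w → indicative.

negative, remote past, indicative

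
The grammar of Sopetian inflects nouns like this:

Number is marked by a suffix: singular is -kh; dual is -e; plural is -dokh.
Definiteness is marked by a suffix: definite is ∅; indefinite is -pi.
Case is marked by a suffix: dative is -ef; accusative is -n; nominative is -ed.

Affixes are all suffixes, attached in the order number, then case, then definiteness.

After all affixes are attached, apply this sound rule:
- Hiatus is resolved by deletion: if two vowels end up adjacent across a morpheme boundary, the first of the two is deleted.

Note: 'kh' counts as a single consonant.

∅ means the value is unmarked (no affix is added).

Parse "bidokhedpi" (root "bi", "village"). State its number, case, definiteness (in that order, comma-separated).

plural, nominative, indefinite

Segment: bi-dokh-ed-pi.
number: -dokh → plural.
case: -ed → nominative.
definiteness: -pi → indefinite.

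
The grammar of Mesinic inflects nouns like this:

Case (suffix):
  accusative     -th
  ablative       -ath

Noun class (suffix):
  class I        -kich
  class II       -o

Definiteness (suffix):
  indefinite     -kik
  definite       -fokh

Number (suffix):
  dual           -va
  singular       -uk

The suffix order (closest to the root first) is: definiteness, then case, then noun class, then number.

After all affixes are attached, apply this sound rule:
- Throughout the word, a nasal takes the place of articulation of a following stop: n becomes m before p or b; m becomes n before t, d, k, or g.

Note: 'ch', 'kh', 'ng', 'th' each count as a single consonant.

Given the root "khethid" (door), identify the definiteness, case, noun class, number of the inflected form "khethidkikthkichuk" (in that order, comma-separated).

indefinite, accusative, class I, singular

Segment: khethid-kik-th-kich-uk.
definiteness: -kik → indefinite.
case: -th → accusative.
noun class: -kich → class I.
number: -uk → singular.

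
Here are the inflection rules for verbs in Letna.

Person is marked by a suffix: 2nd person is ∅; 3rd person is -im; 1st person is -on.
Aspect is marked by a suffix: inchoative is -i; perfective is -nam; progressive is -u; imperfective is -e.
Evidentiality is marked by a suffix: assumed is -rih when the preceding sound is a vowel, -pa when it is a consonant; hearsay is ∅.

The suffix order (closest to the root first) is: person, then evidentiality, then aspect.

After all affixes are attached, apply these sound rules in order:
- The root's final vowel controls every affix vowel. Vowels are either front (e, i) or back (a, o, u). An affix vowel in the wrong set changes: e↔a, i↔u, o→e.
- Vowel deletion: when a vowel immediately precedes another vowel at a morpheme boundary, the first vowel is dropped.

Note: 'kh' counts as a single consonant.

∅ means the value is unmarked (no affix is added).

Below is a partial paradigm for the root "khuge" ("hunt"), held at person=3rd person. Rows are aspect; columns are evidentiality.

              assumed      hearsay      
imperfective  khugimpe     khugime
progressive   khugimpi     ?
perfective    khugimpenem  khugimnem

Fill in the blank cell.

Attach person 3rd person -im → khugeim.
evidentiality = hearsay: zero marking, form stays khugeim.
Attach aspect progressive -u → khugeimu.
Apply vowel harmony: khugeimu → khugeimi.
Apply vowel deletion: khugeimi → khugimi.

khugimi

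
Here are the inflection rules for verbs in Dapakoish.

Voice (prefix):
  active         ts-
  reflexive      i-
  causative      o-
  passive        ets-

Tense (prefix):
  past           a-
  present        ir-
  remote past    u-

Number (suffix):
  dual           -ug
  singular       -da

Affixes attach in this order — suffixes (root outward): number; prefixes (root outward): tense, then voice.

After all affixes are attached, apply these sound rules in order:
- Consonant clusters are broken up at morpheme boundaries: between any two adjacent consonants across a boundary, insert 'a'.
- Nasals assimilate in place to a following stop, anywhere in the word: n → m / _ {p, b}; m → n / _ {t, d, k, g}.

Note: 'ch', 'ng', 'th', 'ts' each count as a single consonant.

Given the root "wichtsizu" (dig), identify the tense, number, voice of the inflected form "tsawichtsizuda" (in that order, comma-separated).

past, singular, active

Segment: ts-a-wichtsizu-da.
tense: a- → past.
number: -da → singular.
voice: ts- → active.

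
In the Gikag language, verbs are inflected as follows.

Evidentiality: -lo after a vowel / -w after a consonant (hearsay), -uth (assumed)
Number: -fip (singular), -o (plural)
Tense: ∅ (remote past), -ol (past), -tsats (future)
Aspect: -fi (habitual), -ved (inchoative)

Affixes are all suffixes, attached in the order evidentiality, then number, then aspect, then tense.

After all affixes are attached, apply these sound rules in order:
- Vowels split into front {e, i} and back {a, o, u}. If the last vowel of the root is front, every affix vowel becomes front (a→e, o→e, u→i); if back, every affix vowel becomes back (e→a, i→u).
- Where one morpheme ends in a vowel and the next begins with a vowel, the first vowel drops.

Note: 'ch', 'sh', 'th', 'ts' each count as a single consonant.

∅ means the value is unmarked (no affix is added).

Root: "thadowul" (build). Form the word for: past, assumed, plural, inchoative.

thadowuluthovadol

Attach evidentiality assumed -uth → thadowuluth.
Attach number plural -o → thadowulutho.
Attach aspect inchoative -ved → thadowuluthoved.
Attach tense past -ol → thadowuluthovedol.
Apply vowel harmony: thadowuluthovedol → thadowuluthovadol.
Vowel deletion: no change.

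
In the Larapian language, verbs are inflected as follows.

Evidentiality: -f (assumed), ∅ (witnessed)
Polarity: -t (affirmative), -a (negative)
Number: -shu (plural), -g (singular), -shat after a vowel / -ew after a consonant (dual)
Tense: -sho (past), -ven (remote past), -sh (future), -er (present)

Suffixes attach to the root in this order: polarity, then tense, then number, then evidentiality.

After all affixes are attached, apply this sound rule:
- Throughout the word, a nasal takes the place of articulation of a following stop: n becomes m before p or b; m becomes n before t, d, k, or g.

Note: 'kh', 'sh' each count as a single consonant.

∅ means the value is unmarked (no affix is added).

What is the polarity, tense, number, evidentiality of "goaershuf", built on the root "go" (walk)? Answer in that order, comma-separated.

negative, present, plural, assumed

Segment: go-a-er-shu-f.
polarity: -a → negative.
tense: -er → present.
number: -shu → plural.
evidentiality: -f → assumed.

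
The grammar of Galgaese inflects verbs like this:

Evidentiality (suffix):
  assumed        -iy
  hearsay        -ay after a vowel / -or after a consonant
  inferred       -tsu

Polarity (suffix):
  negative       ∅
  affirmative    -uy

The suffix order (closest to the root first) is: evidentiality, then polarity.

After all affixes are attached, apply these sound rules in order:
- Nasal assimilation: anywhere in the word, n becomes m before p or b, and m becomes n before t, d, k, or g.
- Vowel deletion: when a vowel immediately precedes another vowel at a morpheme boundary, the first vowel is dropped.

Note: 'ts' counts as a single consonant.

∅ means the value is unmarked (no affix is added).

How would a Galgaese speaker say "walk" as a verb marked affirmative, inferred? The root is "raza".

Attach evidentiality inferred -tsu → razatsu.
Attach polarity affirmative -uy → razatsuuy.
Nasal assimilation: no change.
Apply vowel deletion: razatsuuy → razatsuy.

razatsuy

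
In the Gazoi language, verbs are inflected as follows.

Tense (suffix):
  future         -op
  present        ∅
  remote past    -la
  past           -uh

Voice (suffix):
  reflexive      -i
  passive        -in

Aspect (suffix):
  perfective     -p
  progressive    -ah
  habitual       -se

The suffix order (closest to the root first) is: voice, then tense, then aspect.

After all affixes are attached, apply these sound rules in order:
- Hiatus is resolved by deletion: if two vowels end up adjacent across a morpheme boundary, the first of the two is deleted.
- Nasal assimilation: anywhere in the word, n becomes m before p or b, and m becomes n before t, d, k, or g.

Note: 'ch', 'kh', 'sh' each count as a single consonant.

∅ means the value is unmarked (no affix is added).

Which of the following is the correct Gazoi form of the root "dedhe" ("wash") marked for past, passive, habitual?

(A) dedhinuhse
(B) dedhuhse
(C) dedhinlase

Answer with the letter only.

A

Attach voice passive -in → dedhein.
Attach tense past -uh → dedheinuh.
Attach aspect habitual -se → dedheinuhse.
Apply vowel deletion: dedheinuhse → dedhinuhse.
Nasal assimilation: no change.
So the correct form is dedhinuhse, option (A).
(C) dedhinlase is wrong: it uses remote past instead of past for tense.
(B) dedhuhse is wrong: it uses reflexive instead of passive for voice.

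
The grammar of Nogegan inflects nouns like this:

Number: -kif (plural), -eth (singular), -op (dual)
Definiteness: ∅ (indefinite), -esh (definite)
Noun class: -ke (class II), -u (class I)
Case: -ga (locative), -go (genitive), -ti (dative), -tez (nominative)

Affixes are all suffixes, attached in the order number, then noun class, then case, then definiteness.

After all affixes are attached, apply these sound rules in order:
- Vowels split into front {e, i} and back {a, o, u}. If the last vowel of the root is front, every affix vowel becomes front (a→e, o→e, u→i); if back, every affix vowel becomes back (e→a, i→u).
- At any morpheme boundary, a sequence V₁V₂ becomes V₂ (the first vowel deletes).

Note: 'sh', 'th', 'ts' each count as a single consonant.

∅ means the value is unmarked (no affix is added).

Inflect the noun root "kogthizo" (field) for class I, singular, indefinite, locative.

Attach number singular -eth → kogthizoeth.
Attach noun class class I -u → kogthizoethu.
Attach case locative -ga → kogthizoethuga.
definiteness = indefinite: zero marking, form stays kogthizoethuga.
Apply vowel harmony: kogthizoethuga → kogthizoathuga.
Apply vowel deletion: kogthizoathuga → kogthizathuga.

kogthizathuga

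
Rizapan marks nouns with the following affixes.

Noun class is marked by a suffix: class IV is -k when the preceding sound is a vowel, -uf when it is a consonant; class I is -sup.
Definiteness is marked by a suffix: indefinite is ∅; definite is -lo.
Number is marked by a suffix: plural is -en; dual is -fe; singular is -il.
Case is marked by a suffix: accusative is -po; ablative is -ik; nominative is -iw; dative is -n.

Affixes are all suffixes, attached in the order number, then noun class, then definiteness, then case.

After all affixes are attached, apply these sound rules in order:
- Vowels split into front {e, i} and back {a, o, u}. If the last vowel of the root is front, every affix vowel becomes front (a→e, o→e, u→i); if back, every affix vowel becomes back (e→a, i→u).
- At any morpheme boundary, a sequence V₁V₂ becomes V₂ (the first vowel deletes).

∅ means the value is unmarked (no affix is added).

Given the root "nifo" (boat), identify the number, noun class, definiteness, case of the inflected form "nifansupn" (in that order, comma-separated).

plural, class I, indefinite, dative

Segment: nifo-en-sup-n.
number: -en → plural.
noun class: -sup → class I.
definiteness: ∅ → indefinite.
case: -n → dative.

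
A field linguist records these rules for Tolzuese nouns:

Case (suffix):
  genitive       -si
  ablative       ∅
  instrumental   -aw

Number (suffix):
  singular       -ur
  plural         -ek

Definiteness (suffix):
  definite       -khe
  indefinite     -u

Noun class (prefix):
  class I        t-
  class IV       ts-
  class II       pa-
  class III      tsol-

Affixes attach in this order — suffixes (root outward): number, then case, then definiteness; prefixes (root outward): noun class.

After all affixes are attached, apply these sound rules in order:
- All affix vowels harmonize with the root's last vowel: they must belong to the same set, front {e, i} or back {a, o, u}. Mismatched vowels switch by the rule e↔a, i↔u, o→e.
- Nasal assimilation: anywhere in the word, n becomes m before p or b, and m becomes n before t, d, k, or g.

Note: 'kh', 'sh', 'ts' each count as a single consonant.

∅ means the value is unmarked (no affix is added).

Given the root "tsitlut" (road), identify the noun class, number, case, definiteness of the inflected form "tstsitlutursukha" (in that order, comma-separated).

Segment: ts-tsitlut-ur-si-khe.
noun class: ts- → class IV.
number: -ur → singular.
case: -si → genitive.
definiteness: -khe → definite.

class IV, singular, genitive, definite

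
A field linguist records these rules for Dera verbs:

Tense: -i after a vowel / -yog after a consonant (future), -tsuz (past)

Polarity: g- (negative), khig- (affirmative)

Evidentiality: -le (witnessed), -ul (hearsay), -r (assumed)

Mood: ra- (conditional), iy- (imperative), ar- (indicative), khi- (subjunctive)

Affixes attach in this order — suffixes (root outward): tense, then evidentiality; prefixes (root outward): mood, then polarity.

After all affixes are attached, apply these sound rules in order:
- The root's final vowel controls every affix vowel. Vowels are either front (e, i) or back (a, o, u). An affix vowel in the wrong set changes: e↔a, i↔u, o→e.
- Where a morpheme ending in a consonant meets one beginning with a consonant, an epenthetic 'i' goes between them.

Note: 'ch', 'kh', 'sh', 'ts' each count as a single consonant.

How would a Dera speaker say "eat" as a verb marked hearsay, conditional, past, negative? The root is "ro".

girarotsuzul

Attach mood conditional ra- → raro.
Attach polarity negative g- → graro.
Attach tense past -tsuz → grarotsuz.
Attach evidentiality hearsay -ul → grarotsuzul.
Vowel harmony: no change.
Apply epenthesis: grarotsuzul → girarotsuzul.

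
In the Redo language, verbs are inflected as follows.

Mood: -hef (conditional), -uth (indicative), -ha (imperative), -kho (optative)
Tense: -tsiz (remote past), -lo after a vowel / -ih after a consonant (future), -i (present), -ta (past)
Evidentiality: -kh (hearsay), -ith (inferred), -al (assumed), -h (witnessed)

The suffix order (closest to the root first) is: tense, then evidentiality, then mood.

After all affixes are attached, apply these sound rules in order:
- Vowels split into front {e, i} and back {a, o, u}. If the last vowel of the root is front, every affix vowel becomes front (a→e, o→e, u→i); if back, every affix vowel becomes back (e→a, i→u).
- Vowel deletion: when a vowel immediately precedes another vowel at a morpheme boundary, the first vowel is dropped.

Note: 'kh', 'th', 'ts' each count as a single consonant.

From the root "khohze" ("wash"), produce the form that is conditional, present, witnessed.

khohzihhef

Attach tense present -i → khohzei.
Attach evidentiality witnessed -h → khohzeih.
Attach mood conditional -hef → khohzeihhef.
Vowel harmony: no change.
Apply vowel deletion: khohzeihhef → khohzihhef.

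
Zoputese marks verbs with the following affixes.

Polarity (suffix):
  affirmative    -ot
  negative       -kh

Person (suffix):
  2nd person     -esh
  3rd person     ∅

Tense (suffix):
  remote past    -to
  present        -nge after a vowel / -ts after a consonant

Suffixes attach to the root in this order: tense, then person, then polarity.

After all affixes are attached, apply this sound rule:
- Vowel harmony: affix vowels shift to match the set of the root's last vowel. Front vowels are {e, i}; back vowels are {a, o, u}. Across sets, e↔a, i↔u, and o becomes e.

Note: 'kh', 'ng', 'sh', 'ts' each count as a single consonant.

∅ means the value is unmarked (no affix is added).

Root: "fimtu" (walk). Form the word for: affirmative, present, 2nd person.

Attach tense present -nge (after vowel 'u') → fimtunge.
Attach person 2nd person -esh → fimtungeesh.
Attach polarity affirmative -ot → fimtungeeshot.
Apply vowel harmony: fimtungeeshot → fimtungaashot.

fimtungaashot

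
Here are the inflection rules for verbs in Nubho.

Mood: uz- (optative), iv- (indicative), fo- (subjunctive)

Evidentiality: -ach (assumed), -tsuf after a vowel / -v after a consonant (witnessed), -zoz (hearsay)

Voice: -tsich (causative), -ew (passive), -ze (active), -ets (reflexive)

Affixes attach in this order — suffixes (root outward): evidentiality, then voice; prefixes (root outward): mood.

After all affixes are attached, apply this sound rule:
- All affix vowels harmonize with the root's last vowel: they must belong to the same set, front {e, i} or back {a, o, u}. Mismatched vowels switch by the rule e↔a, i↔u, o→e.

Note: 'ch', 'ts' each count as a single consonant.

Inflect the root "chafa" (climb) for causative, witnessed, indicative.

Attach evidentiality witnessed -tsuf (after vowel 'a') → chafatsuf.
Attach mood indicative iv- → ivchafatsuf.
Attach voice causative -tsich → ivchafatsuftsich.
Apply vowel harmony: ivchafatsuftsich → uvchafatsuftsuch.

uvchafatsuftsuch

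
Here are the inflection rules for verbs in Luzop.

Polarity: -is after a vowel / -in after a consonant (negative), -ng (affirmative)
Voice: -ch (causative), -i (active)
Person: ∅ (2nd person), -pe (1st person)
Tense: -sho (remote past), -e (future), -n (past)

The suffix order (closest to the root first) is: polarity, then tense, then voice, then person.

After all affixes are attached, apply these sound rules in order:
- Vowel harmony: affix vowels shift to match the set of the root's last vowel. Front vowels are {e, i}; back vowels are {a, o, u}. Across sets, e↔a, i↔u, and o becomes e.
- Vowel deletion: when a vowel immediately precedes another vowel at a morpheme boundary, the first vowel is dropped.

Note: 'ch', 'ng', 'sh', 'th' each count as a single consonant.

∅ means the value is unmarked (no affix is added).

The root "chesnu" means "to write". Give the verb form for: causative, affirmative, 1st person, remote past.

Attach polarity affirmative -ng → chesnung.
Attach tense remote past -sho → chesnungsho.
Attach voice causative -ch → chesnungshoch.
Attach person 1st person -pe → chesnungshochpe.
Apply vowel harmony: chesnungshochpe → chesnungshochpa.
Vowel deletion: no change.

chesnungshochpa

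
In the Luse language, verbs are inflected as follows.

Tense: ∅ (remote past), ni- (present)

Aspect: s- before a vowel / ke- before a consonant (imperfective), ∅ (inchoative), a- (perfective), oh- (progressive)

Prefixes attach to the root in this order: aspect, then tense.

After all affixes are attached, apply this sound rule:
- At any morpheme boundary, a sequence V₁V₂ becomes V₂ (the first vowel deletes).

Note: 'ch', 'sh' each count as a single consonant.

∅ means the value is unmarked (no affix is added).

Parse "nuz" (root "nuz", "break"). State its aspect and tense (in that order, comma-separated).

inchoative, remote past

Segment: nuz.
aspect: ∅ → inchoative.
tense: ∅ → remote past.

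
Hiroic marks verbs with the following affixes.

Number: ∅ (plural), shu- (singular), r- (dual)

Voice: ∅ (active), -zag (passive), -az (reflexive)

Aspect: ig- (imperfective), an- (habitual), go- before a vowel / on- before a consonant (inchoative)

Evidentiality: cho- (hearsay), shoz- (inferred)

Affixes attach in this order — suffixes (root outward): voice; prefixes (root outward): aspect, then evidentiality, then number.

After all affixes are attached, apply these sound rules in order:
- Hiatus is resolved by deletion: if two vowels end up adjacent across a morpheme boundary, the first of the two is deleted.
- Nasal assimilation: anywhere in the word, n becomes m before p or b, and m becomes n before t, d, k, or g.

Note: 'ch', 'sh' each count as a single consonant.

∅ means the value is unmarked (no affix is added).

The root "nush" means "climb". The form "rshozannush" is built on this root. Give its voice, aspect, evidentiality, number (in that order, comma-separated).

Segment: r-shoz-an-nush.
voice: ∅ → active.
aspect: an- → habitual.
evidentiality: shoz- → inferred.
number: r- → dual.

active, habitual, inferred, dual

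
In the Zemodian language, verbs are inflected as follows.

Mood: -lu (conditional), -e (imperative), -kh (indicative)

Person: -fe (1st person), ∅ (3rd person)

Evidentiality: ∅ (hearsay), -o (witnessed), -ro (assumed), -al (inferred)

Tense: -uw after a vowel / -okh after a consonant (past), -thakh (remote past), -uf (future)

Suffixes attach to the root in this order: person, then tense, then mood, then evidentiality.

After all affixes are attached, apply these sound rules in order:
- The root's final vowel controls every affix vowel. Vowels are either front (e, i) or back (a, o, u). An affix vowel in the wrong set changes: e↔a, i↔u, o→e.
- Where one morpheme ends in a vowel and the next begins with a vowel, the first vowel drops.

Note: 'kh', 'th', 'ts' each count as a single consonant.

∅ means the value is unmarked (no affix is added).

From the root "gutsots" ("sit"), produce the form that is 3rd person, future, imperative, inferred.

gutsotsufal

person = 3rd person: zero marking, form stays gutsots.
Attach tense future -uf → gutsotsuf.
Attach mood imperative -e → gutsotsufe.
Attach evidentiality inferred -al → gutsotsufeal.
Apply vowel harmony: gutsotsufeal → gutsotsufaal.
Apply vowel deletion: gutsotsufaal → gutsotsufal.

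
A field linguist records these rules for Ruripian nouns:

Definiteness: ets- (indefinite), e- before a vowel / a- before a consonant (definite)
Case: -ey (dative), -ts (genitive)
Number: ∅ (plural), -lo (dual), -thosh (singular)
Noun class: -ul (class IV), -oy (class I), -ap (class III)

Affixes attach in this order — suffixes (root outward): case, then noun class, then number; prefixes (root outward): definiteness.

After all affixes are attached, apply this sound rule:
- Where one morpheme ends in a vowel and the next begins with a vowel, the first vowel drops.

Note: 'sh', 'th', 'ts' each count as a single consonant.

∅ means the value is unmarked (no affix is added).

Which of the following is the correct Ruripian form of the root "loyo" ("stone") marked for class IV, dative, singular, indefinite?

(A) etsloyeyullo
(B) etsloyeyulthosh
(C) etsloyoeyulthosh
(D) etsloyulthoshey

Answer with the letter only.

B

Attach case dative -ey → loyoey.
Attach noun class class IV -ul → loyoeyul.
Attach number singular -thosh → loyoeyulthosh.
Attach definiteness indefinite ets- → etsloyoeyulthosh.
Apply vowel deletion: etsloyoeyulthosh → etsloyeyulthosh.
So the correct form is etsloyeyulthosh, option (B).
(C) etsloyoeyulthosh is wrong: it fails to apply the sound rule(s).
(D) etsloyulthoshey is wrong: it has the affixes in the wrong order.
(A) etsloyeyullo is wrong: it uses dual instead of singular for number.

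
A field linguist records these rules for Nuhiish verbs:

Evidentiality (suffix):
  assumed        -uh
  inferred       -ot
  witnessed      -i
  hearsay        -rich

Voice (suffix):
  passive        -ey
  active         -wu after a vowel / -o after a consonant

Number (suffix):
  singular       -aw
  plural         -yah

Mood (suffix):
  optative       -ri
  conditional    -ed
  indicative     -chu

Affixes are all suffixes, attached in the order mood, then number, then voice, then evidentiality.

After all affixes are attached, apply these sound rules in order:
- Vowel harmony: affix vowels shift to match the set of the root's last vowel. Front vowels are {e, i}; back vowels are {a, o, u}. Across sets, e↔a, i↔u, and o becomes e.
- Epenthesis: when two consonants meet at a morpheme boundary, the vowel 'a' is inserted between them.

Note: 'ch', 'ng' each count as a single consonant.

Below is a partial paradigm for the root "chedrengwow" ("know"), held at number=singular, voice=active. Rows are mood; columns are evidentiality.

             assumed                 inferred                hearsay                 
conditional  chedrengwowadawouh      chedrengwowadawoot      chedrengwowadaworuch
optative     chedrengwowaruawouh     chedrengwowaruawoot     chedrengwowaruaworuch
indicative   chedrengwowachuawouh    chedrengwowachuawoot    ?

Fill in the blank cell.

chedrengwowachuaworuch

Attach mood indicative -chu → chedrengwowchu.
Attach number singular -aw → chedrengwowchuaw.
Attach voice active -o (after consonant 'w') → chedrengwowchuawo.
Attach evidentiality hearsay -rich → chedrengwowchuaworich.
Apply vowel harmony: chedrengwowchuaworich → chedrengwowchuaworuch.
Apply epenthesis: chedrengwowchuaworuch → chedrengwowachuaworuch.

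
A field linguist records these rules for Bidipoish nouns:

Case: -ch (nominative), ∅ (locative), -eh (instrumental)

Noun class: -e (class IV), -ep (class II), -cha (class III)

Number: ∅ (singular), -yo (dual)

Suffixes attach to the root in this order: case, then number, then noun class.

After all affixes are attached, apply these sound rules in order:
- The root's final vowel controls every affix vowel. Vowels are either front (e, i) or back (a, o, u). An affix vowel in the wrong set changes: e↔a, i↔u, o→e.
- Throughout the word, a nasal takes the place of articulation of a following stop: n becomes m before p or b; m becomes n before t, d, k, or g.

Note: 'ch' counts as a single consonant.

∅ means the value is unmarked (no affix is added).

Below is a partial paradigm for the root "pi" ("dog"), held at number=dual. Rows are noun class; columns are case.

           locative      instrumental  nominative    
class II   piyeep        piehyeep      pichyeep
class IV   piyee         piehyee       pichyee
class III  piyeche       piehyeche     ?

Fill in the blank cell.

Attach case nominative -ch → pich.
Attach number dual -yo → pichyo.
Attach noun class class III -cha → pichyocha.
Apply vowel harmony: pichyocha → pichyeche.
Nasal assimilation: no change.

pichyeche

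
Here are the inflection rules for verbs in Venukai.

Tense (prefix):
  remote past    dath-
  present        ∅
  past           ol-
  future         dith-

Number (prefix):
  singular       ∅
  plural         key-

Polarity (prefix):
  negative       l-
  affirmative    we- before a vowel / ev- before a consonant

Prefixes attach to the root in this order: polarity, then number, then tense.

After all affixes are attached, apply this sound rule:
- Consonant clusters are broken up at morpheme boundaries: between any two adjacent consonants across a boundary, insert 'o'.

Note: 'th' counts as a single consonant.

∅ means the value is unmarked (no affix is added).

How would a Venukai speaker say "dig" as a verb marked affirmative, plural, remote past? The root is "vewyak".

dathokeyevovewyak

Attach polarity affirmative ev- (before consonant 'v') → evvewyak.
Attach number plural key- → keyevvewyak.
Attach tense remote past dath- → dathkeyevvewyak.
Apply epenthesis: dathkeyevvewyak → dathokeyevovewyak.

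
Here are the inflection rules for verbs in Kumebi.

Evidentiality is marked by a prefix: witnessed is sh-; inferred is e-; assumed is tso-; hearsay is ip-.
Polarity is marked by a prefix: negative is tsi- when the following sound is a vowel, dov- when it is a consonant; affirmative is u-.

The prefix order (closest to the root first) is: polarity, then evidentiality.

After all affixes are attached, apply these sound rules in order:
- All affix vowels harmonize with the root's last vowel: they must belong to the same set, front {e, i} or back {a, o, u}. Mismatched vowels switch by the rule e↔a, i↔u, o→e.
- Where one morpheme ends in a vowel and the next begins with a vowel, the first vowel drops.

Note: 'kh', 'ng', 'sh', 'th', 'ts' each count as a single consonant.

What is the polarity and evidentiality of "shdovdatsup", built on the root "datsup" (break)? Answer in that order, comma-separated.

Segment: sh-dov-datsup.
polarity: tsi/dov- → negative.
evidentiality: sh- → witnessed.

negative, witnessed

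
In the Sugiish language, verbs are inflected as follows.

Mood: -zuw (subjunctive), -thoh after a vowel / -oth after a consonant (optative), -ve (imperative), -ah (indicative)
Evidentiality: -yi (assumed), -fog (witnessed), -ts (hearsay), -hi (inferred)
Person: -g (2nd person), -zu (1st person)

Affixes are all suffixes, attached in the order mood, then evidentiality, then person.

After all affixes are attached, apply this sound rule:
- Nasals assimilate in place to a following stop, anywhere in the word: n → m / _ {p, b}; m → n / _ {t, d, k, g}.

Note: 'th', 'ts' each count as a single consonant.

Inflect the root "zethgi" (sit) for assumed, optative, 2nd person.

zethgithohyig

Attach mood optative -thoh (after vowel 'i') → zethgithoh.
Attach evidentiality assumed -yi → zethgithohyi.
Attach person 2nd person -g → zethgithohyig.
Nasal assimilation: no change.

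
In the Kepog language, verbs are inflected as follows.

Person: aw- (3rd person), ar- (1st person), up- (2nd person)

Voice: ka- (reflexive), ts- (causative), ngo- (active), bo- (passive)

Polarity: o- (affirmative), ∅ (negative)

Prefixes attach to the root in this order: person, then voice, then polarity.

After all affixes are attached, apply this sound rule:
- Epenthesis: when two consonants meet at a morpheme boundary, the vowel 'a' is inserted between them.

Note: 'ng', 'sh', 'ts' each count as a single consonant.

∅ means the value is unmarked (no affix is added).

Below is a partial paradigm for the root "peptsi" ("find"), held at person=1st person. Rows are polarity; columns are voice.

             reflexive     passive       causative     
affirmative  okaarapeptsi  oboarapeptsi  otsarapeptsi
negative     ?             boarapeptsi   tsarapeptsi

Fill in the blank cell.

kaarapeptsi

Attach person 1st person ar- → arpeptsi.
Attach voice reflexive ka- → kaarpeptsi.
polarity = negative: zero marking, form stays kaarpeptsi.
Apply epenthesis: kaarpeptsi → kaarapeptsi.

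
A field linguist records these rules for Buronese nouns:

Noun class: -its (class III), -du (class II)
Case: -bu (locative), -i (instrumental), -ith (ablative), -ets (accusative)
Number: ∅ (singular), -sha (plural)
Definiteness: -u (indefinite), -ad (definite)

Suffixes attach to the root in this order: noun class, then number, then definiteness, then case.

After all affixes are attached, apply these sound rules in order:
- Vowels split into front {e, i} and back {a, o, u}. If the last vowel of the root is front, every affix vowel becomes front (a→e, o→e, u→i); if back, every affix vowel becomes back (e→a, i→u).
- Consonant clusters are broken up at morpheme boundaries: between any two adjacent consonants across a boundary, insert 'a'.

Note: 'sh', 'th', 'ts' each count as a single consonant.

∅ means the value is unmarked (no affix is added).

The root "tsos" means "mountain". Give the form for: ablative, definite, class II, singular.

Attach noun class class II -du → tsosdu.
number = singular: zero marking, form stays tsosdu.
Attach definiteness definite -ad → tsosduad.
Attach case ablative -ith → tsosduadith.
Apply vowel harmony: tsosduadith → tsosduaduth.
Apply epenthesis: tsosduaduth → tsosaduaduth.

tsosaduaduth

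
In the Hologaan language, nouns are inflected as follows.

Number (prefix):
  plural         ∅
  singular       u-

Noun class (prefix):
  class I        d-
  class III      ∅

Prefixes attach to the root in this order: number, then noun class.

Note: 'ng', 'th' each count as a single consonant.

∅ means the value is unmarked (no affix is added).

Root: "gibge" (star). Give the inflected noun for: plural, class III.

number = plural: zero marking, form stays gibge.
noun class = class III: zero marking, form stays gibge.

gibge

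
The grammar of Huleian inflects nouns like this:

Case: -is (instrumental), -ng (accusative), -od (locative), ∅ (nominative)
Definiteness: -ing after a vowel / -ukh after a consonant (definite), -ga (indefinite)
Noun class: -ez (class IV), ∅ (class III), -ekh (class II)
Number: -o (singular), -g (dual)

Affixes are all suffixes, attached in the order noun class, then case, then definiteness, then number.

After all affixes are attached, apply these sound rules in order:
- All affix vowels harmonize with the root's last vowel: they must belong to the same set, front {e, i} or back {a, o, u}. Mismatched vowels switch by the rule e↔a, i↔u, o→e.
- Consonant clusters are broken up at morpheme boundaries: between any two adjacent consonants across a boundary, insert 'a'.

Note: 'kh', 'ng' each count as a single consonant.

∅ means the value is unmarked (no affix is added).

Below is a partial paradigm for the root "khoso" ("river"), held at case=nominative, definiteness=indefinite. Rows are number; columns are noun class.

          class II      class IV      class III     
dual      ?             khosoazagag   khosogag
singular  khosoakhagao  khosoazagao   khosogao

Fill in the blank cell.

Attach noun class class II -ekh → khosoekh.
case = nominative: zero marking, form stays khosoekh.
Attach definiteness indefinite -ga → khosoekhga.
Attach number dual -g → khosoekhgag.
Apply vowel harmony: khosoekhgag → khosoakhgag.
Apply epenthesis: khosoakhgag → khosoakhagag.

khosoakhagag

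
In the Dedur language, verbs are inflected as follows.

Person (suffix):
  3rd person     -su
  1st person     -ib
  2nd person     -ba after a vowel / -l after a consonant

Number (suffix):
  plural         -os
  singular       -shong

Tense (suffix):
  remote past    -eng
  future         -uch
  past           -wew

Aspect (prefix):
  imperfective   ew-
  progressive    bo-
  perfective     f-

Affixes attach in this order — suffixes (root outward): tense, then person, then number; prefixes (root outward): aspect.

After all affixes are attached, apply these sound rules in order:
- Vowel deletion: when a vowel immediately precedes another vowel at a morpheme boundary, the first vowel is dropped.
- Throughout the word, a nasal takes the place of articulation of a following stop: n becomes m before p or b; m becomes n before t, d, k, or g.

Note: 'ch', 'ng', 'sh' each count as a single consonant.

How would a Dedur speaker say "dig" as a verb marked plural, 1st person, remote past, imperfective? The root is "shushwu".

Attach aspect imperfective ew- → ewshushwu.
Attach tense remote past -eng → ewshushwueng.
Attach person 1st person -ib → ewshushwuengib.
Attach number plural -os → ewshushwuengibos.
Apply vowel deletion: ewshushwuengibos → ewshushwengibos.
Nasal assimilation: no change.

ewshushwengibos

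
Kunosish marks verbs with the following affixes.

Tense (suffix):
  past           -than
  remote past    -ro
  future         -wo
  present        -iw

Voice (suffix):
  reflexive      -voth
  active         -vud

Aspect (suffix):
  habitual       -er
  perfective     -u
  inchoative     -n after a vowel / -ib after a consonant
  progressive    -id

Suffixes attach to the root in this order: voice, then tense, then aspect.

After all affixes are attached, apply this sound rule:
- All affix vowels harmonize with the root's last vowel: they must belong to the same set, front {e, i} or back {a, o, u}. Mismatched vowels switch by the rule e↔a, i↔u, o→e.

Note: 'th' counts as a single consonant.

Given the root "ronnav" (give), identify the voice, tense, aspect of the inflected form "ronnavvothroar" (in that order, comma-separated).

Segment: ronnav-voth-ro-er.
voice: -voth → reflexive.
tense: -ro → remote past.
aspect: -er → habitual.

reflexive, remote past, habitual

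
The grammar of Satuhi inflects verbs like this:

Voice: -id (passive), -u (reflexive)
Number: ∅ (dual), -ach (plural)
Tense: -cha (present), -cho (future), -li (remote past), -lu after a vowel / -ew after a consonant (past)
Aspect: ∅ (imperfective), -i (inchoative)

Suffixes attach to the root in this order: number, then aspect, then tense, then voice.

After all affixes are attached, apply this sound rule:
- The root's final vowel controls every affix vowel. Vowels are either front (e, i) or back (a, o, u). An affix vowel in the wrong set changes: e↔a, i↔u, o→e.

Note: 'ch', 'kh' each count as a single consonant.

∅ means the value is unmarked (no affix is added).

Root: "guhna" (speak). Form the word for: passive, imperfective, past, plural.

guhnaachawud

Attach number plural -ach → guhnaach.
aspect = imperfective: zero marking, form stays guhnaach.
Attach tense past -ew (after consonant 'ch') → guhnaachew.
Attach voice passive -id → guhnaachewid.
Apply vowel harmony: guhnaachewid → guhnaachawud.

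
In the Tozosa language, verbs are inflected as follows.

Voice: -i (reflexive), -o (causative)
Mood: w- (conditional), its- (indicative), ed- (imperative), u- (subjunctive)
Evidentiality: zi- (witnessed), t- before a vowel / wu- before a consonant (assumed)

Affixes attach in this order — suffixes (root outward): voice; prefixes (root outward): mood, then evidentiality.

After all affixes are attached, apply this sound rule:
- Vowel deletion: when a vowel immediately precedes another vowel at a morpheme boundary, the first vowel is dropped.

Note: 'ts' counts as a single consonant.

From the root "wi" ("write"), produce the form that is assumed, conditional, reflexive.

Attach voice reflexive -i → wii.
Attach mood conditional w- → wwii.
Attach evidentiality assumed wu- (before consonant 'w') → wuwwii.
Apply vowel deletion: wuwwii → wuwwi.

wuwwi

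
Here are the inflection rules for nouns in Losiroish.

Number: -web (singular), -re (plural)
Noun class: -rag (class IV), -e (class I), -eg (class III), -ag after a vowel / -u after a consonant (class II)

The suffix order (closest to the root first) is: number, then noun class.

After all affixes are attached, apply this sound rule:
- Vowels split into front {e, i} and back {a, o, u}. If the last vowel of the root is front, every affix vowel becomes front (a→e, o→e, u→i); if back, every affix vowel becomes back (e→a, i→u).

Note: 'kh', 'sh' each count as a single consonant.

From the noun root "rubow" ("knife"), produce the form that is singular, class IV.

Attach number singular -web → rubowweb.
Attach noun class class IV -rag → rubowwebrag.
Apply vowel harmony: rubowwebrag → rubowwabrag.

rubowwabrag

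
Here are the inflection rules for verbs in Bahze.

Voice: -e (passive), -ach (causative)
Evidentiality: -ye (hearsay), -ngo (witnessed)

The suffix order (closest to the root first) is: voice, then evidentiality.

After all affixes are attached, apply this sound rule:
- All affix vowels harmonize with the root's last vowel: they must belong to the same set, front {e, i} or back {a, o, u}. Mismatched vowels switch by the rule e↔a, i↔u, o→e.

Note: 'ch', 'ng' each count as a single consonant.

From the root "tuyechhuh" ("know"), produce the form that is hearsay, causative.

Attach voice causative -ach → tuyechhuhach.
Attach evidentiality hearsay -ye → tuyechhuhachye.
Apply vowel harmony: tuyechhuhachye → tuyechhuhachya.

tuyechhuhachya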